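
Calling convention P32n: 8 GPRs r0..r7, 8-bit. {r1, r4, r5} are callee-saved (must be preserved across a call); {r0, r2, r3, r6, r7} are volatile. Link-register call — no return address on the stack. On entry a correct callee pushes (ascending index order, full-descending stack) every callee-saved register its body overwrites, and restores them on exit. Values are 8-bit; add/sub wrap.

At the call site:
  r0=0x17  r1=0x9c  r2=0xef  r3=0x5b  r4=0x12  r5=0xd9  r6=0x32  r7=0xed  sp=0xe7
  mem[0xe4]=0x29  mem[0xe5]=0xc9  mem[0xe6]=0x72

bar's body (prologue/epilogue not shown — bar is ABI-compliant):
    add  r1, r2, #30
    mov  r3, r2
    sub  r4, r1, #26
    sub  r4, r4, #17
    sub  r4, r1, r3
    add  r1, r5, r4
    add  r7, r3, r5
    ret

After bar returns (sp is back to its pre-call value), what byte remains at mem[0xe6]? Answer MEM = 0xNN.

prologue: push r1 → mem[0xe6]=0x9c, sp=0xe6
prologue: push r4 → mem[0xe5]=0x12, sp=0xe5
body[0] add  r1, r2, #30 → r1=0x0d
body[1] mov  r3, r2 → r3=0xef
body[2] sub  r4, r1, #26 → r4=0xf3
body[3] sub  r4, r4, #17 → r4=0xe2
body[4] sub  r4, r1, r3 → r4=0x1e
body[5] add  r1, r5, r4 → r1=0xf7
body[6] add  r7, r3, r5 → r7=0xc8
epilogue: pop r4=0x12, sp=0xe6
epilogue: pop r1=0x9c, sp=0xe7
prologue pushed ['r1', 'r4'] at ['0xe6', '0xe5']

MEM = 0x9c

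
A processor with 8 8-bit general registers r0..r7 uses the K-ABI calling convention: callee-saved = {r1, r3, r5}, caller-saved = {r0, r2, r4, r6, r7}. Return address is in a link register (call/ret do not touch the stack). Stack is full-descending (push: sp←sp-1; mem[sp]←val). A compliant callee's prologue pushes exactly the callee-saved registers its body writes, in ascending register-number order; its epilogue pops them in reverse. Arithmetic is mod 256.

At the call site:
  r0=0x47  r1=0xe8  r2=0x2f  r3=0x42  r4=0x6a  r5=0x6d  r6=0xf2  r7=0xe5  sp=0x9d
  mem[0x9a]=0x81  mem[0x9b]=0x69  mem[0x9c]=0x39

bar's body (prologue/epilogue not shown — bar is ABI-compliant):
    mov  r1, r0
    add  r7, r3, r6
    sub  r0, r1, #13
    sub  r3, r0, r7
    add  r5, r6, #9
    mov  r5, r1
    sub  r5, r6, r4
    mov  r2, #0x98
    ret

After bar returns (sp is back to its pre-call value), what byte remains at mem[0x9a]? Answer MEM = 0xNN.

prologue: push r1 -> mem[0x9c]=0xe8, sp=0x9c
prologue: push r3 -> mem[0x9b]=0x42, sp=0x9b
prologue: push r5 -> mem[0x9a]=0x6d, sp=0x9a
body[0] mov  r1, r0 -> r1=0x47
body[1] add  r7, r3, r6 -> r7=0x34
body[2] sub  r0, r1, #13 -> r0=0x3a
body[3] sub  r3, r0, r7 -> r3=0x06
body[4] add  r5, r6, #9 -> r5=0xfb
body[5] mov  r5, r1 -> r5=0x47
body[6] sub  r5, r6, r4 -> r5=0x88
body[7] mov  r2, #0x98 -> r2=0x98
epilogue: pop r5=0x6d, sp=0x9b
epilogue: pop r3=0x42, sp=0x9c
epilogue: pop r1=0xe8, sp=0x9d
prologue pushed ['r1', 'r3', 'r5'] at ['0x9c', '0x9b', '0x9a']

MEM = 0x6d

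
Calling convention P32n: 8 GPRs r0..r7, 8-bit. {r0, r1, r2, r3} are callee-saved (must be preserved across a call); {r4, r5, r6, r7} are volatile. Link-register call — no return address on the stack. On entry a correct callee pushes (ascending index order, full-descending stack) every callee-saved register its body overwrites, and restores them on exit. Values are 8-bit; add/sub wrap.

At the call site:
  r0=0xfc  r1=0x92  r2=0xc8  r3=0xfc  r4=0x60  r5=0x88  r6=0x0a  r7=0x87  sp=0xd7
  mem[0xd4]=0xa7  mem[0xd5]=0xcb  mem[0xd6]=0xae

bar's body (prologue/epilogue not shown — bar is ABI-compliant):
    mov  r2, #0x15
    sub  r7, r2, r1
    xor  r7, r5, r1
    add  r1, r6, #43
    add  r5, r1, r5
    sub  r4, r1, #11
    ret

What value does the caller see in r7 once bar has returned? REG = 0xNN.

prologue: push r1 → mem[0xd6]=0x92, sp=0xd6
prologue: push r2 → mem[0xd5]=0xc8, sp=0xd5
body[0] mov  r2, #0x15 → r2=0x15
body[1] sub  r7, r2, r1 → r7=0x83
body[2] xor  r7, r5, r1 → r7=0x1a
body[3] add  r1, r6, #43 → r1=0x35
body[4] add  r5, r1, r5 → r5=0xbd
body[5] sub  r4, r1, #11 → r4=0x2a
epilogue: pop r2=0xc8, sp=0xd6
epilogue: pop r1=0x92, sp=0xd7
r7 is caller-saved → body value

REG = 0x1a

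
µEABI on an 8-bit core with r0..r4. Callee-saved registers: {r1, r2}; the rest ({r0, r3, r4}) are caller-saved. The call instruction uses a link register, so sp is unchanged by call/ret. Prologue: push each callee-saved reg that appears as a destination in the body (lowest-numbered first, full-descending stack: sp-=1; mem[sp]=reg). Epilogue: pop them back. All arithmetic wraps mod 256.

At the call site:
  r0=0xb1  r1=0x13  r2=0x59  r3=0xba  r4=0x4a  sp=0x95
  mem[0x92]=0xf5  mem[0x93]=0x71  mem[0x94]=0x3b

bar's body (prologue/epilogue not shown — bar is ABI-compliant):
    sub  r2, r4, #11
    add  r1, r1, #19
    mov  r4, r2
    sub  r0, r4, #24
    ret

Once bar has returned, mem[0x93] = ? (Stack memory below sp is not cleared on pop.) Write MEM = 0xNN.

MEM = 0x59

prologue: push r1 → mem[0x94]=0x13, sp=0x94
prologue: push r2 → mem[0x93]=0x59, sp=0x93
body[0] sub  r2, r4, #11 → r2=0x3f
body[1] add  r1, r1, #19 → r1=0x26
body[2] mov  r4, r2 → r4=0x3f
body[3] sub  r0, r4, #24 → r0=0x27
epilogue: pop r2=0x59, sp=0x94
epilogue: pop r1=0x13, sp=0x95
prologue pushed ['r1', 'r2'] at ['0x94', '0x93']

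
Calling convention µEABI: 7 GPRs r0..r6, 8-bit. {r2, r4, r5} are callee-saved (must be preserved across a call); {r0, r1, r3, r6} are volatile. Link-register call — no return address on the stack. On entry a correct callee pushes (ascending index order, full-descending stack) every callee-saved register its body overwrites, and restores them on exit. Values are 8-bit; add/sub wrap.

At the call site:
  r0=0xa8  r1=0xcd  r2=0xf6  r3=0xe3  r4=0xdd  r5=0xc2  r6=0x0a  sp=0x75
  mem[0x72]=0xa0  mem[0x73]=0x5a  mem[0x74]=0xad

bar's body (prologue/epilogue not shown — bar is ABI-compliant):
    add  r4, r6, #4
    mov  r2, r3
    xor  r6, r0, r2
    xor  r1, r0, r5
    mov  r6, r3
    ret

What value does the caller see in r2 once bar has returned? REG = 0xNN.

REG = 0xf6

prologue: push r2 -> mem[0x74]=0xf6, sp=0x74
prologue: push r4 -> mem[0x73]=0xdd, sp=0x73
body[0] add  r4, r6, #4 -> r4=0x0e
body[1] mov  r2, r3 -> r2=0xe3
body[2] xor  r6, r0, r2 -> r6=0x4b
body[3] xor  r1, r0, r5 -> r1=0x6a
body[4] mov  r6, r3 -> r6=0xe3
epilogue: pop r4=0xdd, sp=0x74
epilogue: pop r2=0xf6, sp=0x75
r2 is callee-saved -> restored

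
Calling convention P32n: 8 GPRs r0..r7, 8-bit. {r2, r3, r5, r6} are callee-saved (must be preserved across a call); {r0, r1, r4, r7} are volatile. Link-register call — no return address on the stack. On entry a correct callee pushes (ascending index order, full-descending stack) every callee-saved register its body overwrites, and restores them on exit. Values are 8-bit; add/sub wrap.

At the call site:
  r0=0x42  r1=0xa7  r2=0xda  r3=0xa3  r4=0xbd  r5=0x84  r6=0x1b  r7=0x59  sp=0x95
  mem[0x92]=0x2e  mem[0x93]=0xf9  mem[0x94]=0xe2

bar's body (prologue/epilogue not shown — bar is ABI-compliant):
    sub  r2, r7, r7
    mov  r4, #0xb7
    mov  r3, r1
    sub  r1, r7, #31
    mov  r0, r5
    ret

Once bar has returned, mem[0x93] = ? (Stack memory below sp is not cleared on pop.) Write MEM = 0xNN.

MEM = 0xa3

prologue: push r2 → mem[0x94]=0xda, sp=0x94
prologue: push r3 → mem[0x93]=0xa3, sp=0x93
body[0] sub  r2, r7, r7 → r2=0x00
body[1] mov  r4, #0xb7 → r4=0xb7
body[2] mov  r3, r1 → r3=0xa7
body[3] sub  r1, r7, #31 → r1=0x3a
body[4] mov  r0, r5 → r0=0x84
epilogue: pop r3=0xa3, sp=0x94
epilogue: pop r2=0xda, sp=0x95
prologue pushed ['r2', 'r3'] at ['0x94', '0x93']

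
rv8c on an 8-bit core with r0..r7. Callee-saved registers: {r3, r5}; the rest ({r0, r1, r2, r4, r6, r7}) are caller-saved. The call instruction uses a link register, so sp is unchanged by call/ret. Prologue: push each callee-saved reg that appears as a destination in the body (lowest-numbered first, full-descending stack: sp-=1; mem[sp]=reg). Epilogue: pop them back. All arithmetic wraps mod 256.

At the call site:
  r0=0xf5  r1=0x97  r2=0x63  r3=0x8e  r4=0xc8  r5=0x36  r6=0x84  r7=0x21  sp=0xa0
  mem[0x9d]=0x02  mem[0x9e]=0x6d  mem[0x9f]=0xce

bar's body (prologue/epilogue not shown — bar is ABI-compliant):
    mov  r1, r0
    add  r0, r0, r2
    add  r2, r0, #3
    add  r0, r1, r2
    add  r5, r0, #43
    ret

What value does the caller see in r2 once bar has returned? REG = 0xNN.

REG = 0x5b

prologue: push r5 → mem[0x9f]=0x36, sp=0x9f
body[0] mov  r1, r0 → r1=0xf5
body[1] add  r0, r0, r2 → r0=0x58
body[2] add  r2, r0, #3 → r2=0x5b
body[3] add  r0, r1, r2 → r0=0x50
body[4] add  r5, r0, #43 → r5=0x7b
epilogue: pop r5=0x36, sp=0xa0
r2 is caller-saved → body value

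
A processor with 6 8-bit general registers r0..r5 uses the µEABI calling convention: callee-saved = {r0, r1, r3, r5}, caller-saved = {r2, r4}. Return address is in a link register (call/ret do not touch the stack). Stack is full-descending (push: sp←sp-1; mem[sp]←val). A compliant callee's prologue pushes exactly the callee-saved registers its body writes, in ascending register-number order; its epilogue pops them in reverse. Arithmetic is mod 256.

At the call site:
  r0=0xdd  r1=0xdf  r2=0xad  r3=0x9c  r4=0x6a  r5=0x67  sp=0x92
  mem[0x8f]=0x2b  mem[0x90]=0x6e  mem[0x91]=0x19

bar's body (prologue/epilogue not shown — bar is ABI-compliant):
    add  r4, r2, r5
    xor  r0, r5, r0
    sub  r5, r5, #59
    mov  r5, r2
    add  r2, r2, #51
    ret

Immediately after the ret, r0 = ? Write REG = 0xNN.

prologue: push r0 -> mem[0x91]=0xdd, sp=0x91
prologue: push r5 -> mem[0x90]=0x67, sp=0x90
body[0] add  r4, r2, r5 -> r4=0x14
body[1] xor  r0, r5, r0 -> r0=0xba
body[2] sub  r5, r5, #59 -> r5=0x2c
body[3] mov  r5, r2 -> r5=0xad
body[4] add  r2, r2, #51 -> r2=0xe0
epilogue: pop r5=0x67, sp=0x91
epilogue: pop r0=0xdd, sp=0x92
r0 is callee-saved -> restored

REG = 0xdd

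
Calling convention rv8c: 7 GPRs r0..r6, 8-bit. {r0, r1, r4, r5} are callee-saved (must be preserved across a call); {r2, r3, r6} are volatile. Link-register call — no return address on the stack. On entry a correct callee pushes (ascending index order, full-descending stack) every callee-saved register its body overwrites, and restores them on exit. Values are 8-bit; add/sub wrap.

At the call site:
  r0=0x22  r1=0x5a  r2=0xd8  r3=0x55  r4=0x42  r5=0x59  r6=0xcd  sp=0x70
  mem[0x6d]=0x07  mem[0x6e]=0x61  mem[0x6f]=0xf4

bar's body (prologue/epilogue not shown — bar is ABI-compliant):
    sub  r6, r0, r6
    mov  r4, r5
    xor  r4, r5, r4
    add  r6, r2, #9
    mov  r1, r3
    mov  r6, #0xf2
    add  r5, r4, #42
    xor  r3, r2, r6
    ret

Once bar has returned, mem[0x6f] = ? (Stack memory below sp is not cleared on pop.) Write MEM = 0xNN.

prologue: push r1 → mem[0x6f]=0x5a, sp=0x6f
prologue: push r4 → mem[0x6e]=0x42, sp=0x6e
prologue: push r5 → mem[0x6d]=0x59, sp=0x6d
body[0] sub  r6, r0, r6 → r6=0x55
body[1] mov  r4, r5 → r4=0x59
body[2] xor  r4, r5, r4 → r4=0x00
body[3] add  r6, r2, #9 → r6=0xe1
body[4] mov  r1, r3 → r1=0x55
body[5] mov  r6, #0xf2 → r6=0xf2
body[6] add  r5, r4, #42 → r5=0x2a
body[7] xor  r3, r2, r6 → r3=0x2a
epilogue: pop r5=0x59, sp=0x6e
epilogue: pop r4=0x42, sp=0x6f
epilogue: pop r1=0x5a, sp=0x70
prologue pushed ['r1', 'r4', 'r5'] at ['0x6f', '0x6e', '0x6d']

MEM = 0x5a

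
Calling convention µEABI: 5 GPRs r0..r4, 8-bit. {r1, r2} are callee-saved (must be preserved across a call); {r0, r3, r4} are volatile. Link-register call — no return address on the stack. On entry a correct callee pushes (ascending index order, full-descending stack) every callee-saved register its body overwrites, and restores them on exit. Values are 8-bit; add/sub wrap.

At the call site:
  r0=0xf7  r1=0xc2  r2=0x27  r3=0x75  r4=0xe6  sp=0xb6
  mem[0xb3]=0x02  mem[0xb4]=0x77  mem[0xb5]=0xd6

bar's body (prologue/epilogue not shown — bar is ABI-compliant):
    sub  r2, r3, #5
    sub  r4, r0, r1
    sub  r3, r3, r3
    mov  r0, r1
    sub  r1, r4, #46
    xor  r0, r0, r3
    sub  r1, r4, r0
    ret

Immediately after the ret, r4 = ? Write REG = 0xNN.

REG = 0x35

prologue: push r1 → mem[0xb5]=0xc2, sp=0xb5
prologue: push r2 → mem[0xb4]=0x27, sp=0xb4
body[0] sub  r2, r3, #5 → r2=0x70
body[1] sub  r4, r0, r1 → r4=0x35
body[2] sub  r3, r3, r3 → r3=0x00
body[3] mov  r0, r1 → r0=0xc2
body[4] sub  r1, r4, #46 → r1=0x07
body[5] xor  r0, r0, r3 → r0=0xc2
body[6] sub  r1, r4, r0 → r1=0x73
epilogue: pop r2=0x27, sp=0xb5
epilogue: pop r1=0xc2, sp=0xb6
r4 is caller-saved → body value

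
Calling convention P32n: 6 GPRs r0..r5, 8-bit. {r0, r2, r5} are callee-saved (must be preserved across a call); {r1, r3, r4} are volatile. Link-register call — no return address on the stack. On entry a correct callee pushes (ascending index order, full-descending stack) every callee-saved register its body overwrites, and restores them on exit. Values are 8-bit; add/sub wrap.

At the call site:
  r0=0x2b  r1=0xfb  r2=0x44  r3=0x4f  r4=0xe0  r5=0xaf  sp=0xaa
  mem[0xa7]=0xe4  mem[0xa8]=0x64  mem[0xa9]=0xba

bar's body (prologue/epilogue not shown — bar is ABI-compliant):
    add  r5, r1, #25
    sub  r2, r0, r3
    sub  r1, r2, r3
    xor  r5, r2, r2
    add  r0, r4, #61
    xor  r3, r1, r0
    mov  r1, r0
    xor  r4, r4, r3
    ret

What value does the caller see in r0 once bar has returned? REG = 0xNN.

prologue: push r0 -> mem[0xa9]=0x2b, sp=0xa9
prologue: push r2 -> mem[0xa8]=0x44, sp=0xa8
prologue: push r5 -> mem[0xa7]=0xaf, sp=0xa7
body[0] add  r5, r1, #25 -> r5=0x14
body[1] sub  r2, r0, r3 -> r2=0xdc
body[2] sub  r1, r2, r3 -> r1=0x8d
body[3] xor  r5, r2, r2 -> r5=0x00
body[4] add  r0, r4, #61 -> r0=0x1d
body[5] xor  r3, r1, r0 -> r3=0x90
body[6] mov  r1, r0 -> r1=0x1d
body[7] xor  r4, r4, r3 -> r4=0x70
epilogue: pop r5=0xaf, sp=0xa8
epilogue: pop r2=0x44, sp=0xa9
epilogue: pop r0=0x2b, sp=0xaa
r0 is callee-saved -> restored

REG = 0x2b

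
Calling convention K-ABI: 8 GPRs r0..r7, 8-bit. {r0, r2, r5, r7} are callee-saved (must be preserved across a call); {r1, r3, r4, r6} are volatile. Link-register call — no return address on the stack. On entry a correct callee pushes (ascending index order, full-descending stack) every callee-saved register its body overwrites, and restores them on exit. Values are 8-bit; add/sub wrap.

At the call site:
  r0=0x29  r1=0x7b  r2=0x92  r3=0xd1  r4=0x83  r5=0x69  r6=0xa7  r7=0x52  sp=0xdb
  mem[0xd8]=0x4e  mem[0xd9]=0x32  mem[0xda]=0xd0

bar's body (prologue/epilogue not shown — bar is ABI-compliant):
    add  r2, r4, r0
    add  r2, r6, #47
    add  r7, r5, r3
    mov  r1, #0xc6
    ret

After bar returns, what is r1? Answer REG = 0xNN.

prologue: push r2 → mem[0xda]=0x92, sp=0xda
prologue: push r7 → mem[0xd9]=0x52, sp=0xd9
body[0] add  r2, r4, r0 → r2=0xac
body[1] add  r2, r6, #47 → r2=0xd6
body[2] add  r7, r5, r3 → r7=0x3a
body[3] mov  r1, #0xc6 → r1=0xc6
epilogue: pop r7=0x52, sp=0xda
epilogue: pop r2=0x92, sp=0xdb
r1 is caller-saved → body value

REG = 0xc6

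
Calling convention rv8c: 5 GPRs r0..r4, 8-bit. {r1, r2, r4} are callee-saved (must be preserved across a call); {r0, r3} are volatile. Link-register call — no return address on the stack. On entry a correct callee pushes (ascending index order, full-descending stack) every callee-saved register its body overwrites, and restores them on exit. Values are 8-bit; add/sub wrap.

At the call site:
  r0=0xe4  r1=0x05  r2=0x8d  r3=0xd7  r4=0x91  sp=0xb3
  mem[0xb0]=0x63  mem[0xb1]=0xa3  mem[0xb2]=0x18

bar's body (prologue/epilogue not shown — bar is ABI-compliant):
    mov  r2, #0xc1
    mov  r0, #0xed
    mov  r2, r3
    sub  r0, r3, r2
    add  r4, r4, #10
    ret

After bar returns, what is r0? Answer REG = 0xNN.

REG = 0x00

prologue: push r2 -> mem[0xb2]=0x8d, sp=0xb2
prologue: push r4 -> mem[0xb1]=0x91, sp=0xb1
body[0] mov  r2, #0xc1 -> r2=0xc1
body[1] mov  r0, #0xed -> r0=0xed
body[2] mov  r2, r3 -> r2=0xd7
body[3] sub  r0, r3, r2 -> r0=0x00
body[4] add  r4, r4, #10 -> r4=0x9b
epilogue: pop r4=0x91, sp=0xb2
epilogue: pop r2=0x8d, sp=0xb3
r0 is caller-saved -> body value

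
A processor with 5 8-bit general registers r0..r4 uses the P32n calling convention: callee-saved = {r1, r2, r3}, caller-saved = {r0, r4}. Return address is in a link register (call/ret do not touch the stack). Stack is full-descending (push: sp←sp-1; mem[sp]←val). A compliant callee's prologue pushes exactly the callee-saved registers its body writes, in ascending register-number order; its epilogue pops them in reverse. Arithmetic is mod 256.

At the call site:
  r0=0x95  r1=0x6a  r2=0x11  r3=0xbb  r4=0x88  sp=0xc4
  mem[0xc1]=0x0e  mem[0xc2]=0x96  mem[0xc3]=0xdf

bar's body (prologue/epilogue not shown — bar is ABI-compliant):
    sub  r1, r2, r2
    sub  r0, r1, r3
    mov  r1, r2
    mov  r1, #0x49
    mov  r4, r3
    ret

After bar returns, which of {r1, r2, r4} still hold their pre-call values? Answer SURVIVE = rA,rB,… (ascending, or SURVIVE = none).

prologue: push r1 -> mem[0xc3]=0x6a, sp=0xc3
body[0] sub  r1, r2, r2 -> r1=0x00
body[1] sub  r0, r1, r3 -> r0=0x45
body[2] mov  r1, r2 -> r1=0x11
body[3] mov  r1, #0x49 -> r1=0x49
body[4] mov  r4, r3 -> r4=0xbb
epilogue: pop r1=0x6a, sp=0xc4
r1: callee-saved, written=True
r2: callee-saved, written=False
r4: caller-saved, written=True

SURVIVE = r1,r2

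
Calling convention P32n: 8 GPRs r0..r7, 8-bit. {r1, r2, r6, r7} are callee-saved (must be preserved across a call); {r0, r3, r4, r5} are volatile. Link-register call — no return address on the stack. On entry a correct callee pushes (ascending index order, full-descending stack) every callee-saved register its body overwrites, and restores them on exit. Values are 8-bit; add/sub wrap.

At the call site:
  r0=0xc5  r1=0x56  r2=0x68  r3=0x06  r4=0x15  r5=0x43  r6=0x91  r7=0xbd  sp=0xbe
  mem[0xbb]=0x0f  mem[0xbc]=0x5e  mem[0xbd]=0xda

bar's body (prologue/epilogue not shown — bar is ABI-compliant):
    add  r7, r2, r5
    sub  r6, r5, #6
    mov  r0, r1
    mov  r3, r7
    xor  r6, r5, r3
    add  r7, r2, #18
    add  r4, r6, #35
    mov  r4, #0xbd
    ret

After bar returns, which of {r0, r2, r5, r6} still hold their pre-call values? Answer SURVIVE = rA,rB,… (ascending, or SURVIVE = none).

prologue: push r6 -> mem[0xbd]=0x91, sp=0xbd
prologue: push r7 -> mem[0xbc]=0xbd, sp=0xbc
body[0] add  r7, r2, r5 -> r7=0xab
body[1] sub  r6, r5, #6 -> r6=0x3d
body[2] mov  r0, r1 -> r0=0x56
body[3] mov  r3, r7 -> r3=0xab
body[4] xor  r6, r5, r3 -> r6=0xe8
body[5] add  r7, r2, #18 -> r7=0x7a
body[6] add  r4, r6, #35 -> r4=0x0b
body[7] mov  r4, #0xbd -> r4=0xbd
epilogue: pop r7=0xbd, sp=0xbd
epilogue: pop r6=0x91, sp=0xbe
r0: caller-saved, written=True
r2: callee-saved, written=False
r5: caller-saved, written=False
r6: callee-saved, written=True

SURVIVE = r2,r5,r6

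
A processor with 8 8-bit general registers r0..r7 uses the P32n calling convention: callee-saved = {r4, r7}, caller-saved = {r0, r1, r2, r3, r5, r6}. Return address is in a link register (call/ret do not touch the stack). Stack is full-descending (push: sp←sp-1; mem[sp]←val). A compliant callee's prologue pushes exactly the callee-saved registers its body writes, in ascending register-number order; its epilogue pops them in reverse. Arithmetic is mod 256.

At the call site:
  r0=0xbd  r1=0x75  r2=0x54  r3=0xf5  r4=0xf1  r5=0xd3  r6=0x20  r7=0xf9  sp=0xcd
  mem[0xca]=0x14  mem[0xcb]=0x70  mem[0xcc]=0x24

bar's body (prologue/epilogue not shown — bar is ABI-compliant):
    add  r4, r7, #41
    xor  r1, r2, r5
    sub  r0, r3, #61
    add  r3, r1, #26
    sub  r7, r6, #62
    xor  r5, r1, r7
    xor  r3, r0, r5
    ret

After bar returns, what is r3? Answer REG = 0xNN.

REG = 0xdd

prologue: push r4 → mem[0xcc]=0xf1, sp=0xcc
prologue: push r7 → mem[0xcb]=0xf9, sp=0xcb
body[0] add  r4, r7, #41 → r4=0x22
body[1] xor  r1, r2, r5 → r1=0x87
body[2] sub  r0, r3, #61 → r0=0xb8
body[3] add  r3, r1, #26 → r3=0xa1
body[4] sub  r7, r6, #62 → r7=0xe2
body[5] xor  r5, r1, r7 → r5=0x65
body[6] xor  r3, r0, r5 → r3=0xdd
epilogue: pop r7=0xf9, sp=0xcc
epilogue: pop r4=0xf1, sp=0xcd
r3 is caller-saved → body value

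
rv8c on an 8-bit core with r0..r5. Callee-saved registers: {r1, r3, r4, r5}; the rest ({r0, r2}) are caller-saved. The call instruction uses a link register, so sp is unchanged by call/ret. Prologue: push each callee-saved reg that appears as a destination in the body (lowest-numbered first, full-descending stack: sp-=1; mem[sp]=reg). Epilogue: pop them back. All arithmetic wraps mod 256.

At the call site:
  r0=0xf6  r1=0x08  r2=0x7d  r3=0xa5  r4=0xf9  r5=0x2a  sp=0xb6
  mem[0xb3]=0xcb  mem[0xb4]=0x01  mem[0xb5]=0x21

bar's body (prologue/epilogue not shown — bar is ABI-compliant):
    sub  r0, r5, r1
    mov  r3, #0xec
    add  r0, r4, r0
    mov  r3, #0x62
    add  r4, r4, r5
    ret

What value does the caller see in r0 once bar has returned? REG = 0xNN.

REG = 0x1b

prologue: push r3 → mem[0xb5]=0xa5, sp=0xb5
prologue: push r4 → mem[0xb4]=0xf9, sp=0xb4
body[0] sub  r0, r5, r1 → r0=0x22
body[1] mov  r3, #0xec → r3=0xec
body[2] add  r0, r4, r0 → r0=0x1b
body[3] mov  r3, #0x62 → r3=0x62
body[4] add  r4, r4, r5 → r4=0x23
epilogue: pop r4=0xf9, sp=0xb5
epilogue: pop r3=0xa5, sp=0xb6
r0 is caller-saved → body value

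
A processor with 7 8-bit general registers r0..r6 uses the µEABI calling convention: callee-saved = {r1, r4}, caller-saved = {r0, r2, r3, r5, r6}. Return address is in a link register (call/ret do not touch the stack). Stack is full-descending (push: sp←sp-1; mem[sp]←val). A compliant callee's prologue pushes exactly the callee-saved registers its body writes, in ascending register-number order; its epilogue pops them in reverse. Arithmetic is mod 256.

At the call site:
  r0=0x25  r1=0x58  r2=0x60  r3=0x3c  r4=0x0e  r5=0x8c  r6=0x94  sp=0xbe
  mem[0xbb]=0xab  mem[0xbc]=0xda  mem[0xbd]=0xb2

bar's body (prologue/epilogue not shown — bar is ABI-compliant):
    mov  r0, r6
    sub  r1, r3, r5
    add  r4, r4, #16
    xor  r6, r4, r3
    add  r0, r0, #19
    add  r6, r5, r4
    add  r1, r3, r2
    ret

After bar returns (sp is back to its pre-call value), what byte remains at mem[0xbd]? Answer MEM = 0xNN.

prologue: push r1 -> mem[0xbd]=0x58, sp=0xbd
prologue: push r4 -> mem[0xbc]=0x0e, sp=0xbc
body[0] mov  r0, r6 -> r0=0x94
body[1] sub  r1, r3, r5 -> r1=0xb0
body[2] add  r4, r4, #16 -> r4=0x1e
body[3] xor  r6, r4, r3 -> r6=0x22
body[4] add  r0, r0, #19 -> r0=0xa7
body[5] add  r6, r5, r4 -> r6=0xaa
body[6] add  r1, r3, r2 -> r1=0x9c
epilogue: pop r4=0x0e, sp=0xbd
epilogue: pop r1=0x58, sp=0xbe
prologue pushed ['r1', 'r4'] at ['0xbd', '0xbc']

MEM = 0x58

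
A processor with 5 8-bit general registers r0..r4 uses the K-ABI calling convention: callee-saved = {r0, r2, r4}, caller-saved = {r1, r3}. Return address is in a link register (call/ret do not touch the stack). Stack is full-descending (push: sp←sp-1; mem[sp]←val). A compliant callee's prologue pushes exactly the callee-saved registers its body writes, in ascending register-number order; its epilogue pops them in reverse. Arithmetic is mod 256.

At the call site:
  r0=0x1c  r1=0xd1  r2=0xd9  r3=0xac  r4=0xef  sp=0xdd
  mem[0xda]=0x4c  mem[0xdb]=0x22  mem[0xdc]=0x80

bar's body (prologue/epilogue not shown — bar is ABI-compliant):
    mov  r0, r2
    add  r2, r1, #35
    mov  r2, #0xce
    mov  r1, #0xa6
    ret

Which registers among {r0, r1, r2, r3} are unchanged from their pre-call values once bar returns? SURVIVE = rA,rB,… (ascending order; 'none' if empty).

prologue: push r0 -> mem[0xdc]=0x1c, sp=0xdc
prologue: push r2 -> mem[0xdb]=0xd9, sp=0xdb
body[0] mov  r0, r2 -> r0=0xd9
body[1] add  r2, r1, #35 -> r2=0xf4
body[2] mov  r2, #0xce -> r2=0xce
body[3] mov  r1, #0xa6 -> r1=0xa6
epilogue: pop r2=0xd9, sp=0xdc
epilogue: pop r0=0x1c, sp=0xdd
r0: callee-saved, written=True
r1: caller-saved, written=True
r2: callee-saved, written=True
r3: caller-saved, written=False

SURVIVE = r0,r2,r3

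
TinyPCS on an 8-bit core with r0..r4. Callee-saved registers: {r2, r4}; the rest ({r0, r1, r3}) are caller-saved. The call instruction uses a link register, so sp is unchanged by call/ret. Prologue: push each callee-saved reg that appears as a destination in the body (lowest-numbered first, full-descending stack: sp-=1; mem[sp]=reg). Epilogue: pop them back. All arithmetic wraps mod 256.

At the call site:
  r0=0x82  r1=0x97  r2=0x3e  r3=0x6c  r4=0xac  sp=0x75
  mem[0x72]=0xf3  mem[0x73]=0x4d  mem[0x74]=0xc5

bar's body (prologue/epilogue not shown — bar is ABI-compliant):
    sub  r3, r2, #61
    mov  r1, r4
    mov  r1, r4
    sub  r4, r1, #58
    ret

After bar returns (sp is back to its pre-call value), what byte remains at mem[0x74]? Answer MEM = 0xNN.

prologue: push r4 → mem[0x74]=0xac, sp=0x74
body[0] sub  r3, r2, #61 → r3=0x01
body[1] mov  r1, r4 → r1=0xac
body[2] mov  r1, r4 → r1=0xac
body[3] sub  r4, r1, #58 → r4=0x72
epilogue: pop r4=0xac, sp=0x75
prologue pushed ['r4'] at ['0x74']

MEM = 0xac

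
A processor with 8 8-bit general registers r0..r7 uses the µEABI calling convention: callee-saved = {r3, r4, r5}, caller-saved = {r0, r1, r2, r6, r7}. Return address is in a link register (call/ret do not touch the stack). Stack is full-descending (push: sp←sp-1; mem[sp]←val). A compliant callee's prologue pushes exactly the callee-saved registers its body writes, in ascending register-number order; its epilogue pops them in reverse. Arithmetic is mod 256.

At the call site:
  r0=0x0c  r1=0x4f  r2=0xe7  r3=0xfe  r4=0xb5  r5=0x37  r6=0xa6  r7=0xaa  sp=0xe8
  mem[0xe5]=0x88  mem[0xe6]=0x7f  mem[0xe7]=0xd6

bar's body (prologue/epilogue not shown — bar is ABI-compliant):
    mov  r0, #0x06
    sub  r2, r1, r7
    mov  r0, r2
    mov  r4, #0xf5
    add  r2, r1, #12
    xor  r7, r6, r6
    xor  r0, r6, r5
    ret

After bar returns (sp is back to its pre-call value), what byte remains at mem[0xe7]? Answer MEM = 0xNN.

prologue: push r4 → mem[0xe7]=0xb5, sp=0xe7
body[0] mov  r0, #0x06 → r0=0x06
body[1] sub  r2, r1, r7 → r2=0xa5
body[2] mov  r0, r2 → r0=0xa5
body[3] mov  r4, #0xf5 → r4=0xf5
body[4] add  r2, r1, #12 → r2=0x5b
body[5] xor  r7, r6, r6 → r7=0x00
body[6] xor  r0, r6, r5 → r0=0x91
epilogue: pop r4=0xb5, sp=0xe8
prologue pushed ['r4'] at ['0xe7']

MEM = 0xb5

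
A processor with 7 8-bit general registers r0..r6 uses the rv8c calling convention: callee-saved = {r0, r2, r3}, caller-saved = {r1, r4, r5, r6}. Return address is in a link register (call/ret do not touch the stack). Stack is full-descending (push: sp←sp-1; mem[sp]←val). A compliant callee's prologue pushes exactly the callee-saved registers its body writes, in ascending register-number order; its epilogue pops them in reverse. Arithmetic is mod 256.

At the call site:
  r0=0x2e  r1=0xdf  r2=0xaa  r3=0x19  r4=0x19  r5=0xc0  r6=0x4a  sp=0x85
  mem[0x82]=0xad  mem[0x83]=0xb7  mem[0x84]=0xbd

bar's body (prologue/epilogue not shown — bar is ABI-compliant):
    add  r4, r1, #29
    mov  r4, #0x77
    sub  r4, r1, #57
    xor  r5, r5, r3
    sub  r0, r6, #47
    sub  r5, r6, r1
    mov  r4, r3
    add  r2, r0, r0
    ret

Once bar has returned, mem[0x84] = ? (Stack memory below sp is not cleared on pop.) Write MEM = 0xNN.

prologue: push r0 -> mem[0x84]=0x2e, sp=0x84
prologue: push r2 -> mem[0x83]=0xaa, sp=0x83
body[0] add  r4, r1, #29 -> r4=0xfc
body[1] mov  r4, #0x77 -> r4=0x77
body[2] sub  r4, r1, #57 -> r4=0xa6
body[3] xor  r5, r5, r3 -> r5=0xd9
body[4] sub  r0, r6, #47 -> r0=0x1b
body[5] sub  r5, r6, r1 -> r5=0x6b
body[6] mov  r4, r3 -> r4=0x19
body[7] add  r2, r0, r0 -> r2=0x36
epilogue: pop r2=0xaa, sp=0x84
epilogue: pop r0=0x2e, sp=0x85
prologue pushed ['r0', 'r2'] at ['0x84', '0x83']

MEM = 0x2e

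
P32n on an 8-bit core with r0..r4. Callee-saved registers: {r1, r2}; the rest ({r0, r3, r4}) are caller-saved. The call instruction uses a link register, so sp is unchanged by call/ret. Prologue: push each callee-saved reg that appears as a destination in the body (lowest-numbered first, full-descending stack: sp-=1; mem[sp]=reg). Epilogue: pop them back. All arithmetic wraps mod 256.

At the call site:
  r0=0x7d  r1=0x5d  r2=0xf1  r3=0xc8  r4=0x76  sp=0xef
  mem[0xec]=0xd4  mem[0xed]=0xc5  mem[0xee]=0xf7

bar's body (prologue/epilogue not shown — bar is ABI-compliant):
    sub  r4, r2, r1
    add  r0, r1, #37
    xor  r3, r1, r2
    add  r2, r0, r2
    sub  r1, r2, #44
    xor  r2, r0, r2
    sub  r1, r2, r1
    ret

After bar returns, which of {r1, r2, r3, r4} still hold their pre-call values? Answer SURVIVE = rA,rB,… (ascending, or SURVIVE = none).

prologue: push r1 -> mem[0xee]=0x5d, sp=0xee
prologue: push r2 -> mem[0xed]=0xf1, sp=0xed
body[0] sub  r4, r2, r1 -> r4=0x94
body[1] add  r0, r1, #37 -> r0=0x82
body[2] xor  r3, r1, r2 -> r3=0xac
body[3] add  r2, r0, r2 -> r2=0x73
body[4] sub  r1, r2, #44 -> r1=0x47
body[5] xor  r2, r0, r2 -> r2=0xf1
body[6] sub  r1, r2, r1 -> r1=0xaa
epilogue: pop r2=0xf1, sp=0xee
epilogue: pop r1=0x5d, sp=0xef
r1: callee-saved, written=True
r2: callee-saved, written=True
r3: caller-saved, written=True
r4: caller-saved, written=True

SURVIVE = r1,r2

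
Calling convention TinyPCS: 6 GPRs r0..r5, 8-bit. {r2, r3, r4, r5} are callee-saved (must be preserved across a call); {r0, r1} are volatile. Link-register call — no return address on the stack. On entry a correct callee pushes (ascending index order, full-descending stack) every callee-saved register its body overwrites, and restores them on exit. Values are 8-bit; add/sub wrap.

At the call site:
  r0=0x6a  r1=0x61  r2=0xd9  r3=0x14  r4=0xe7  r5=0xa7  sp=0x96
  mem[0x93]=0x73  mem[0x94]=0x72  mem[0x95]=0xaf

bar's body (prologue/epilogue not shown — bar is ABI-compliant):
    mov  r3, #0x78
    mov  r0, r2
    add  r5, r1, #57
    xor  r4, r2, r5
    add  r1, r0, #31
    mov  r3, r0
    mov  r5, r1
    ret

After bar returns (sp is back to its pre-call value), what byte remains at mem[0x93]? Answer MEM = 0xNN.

MEM = 0xa7

prologue: push r3 → mem[0x95]=0x14, sp=0x95
prologue: push r4 → mem[0x94]=0xe7, sp=0x94
prologue: push r5 → mem[0x93]=0xa7, sp=0x93
body[0] mov  r3, #0x78 → r3=0x78
body[1] mov  r0, r2 → r0=0xd9
body[2] add  r5, r1, #57 → r5=0x9a
body[3] xor  r4, r2, r5 → r4=0x43
body[4] add  r1, r0, #31 → r1=0xf8
body[5] mov  r3, r0 → r3=0xd9
body[6] mov  r5, r1 → r5=0xf8
epilogue: pop r5=0xa7, sp=0x94
epilogue: pop r4=0xe7, sp=0x95
epilogue: pop r3=0x14, sp=0x96
prologue pushed ['r3', 'r4', 'r5'] at ['0x95', '0x94', '0x93']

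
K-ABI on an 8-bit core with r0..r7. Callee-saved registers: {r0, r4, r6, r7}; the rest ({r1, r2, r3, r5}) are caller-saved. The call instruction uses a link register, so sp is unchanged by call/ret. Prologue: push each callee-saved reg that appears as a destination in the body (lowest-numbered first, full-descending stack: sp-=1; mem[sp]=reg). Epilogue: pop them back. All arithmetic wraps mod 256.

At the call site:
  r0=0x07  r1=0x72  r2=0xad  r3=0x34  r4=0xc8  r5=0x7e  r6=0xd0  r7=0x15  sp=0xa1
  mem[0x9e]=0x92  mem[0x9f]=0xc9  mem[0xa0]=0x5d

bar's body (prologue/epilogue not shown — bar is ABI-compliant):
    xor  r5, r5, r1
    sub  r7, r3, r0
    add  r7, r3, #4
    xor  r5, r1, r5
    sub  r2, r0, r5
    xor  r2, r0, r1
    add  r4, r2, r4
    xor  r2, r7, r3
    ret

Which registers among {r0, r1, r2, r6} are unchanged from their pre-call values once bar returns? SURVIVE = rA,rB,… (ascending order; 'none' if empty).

SURVIVE = r0,r1,r6

prologue: push r4 → mem[0xa0]=0xc8, sp=0xa0
prologue: push r7 → mem[0x9f]=0x15, sp=0x9f
body[0] xor  r5, r5, r1 → r5=0x0c
body[1] sub  r7, r3, r0 → r7=0x2d
body[2] add  r7, r3, #4 → r7=0x38
body[3] xor  r5, r1, r5 → r5=0x7e
body[4] sub  r2, r0, r5 → r2=0x89
body[5] xor  r2, r0, r1 → r2=0x75
body[6] add  r4, r2, r4 → r4=0x3d
body[7] xor  r2, r7, r3 → r2=0x0c
epilogue: pop r7=0x15, sp=0xa0
epilogue: pop r4=0xc8, sp=0xa1
r0: callee-saved, written=False
r1: caller-saved, written=False
r2: caller-saved, written=True
r6: callee-saved, written=False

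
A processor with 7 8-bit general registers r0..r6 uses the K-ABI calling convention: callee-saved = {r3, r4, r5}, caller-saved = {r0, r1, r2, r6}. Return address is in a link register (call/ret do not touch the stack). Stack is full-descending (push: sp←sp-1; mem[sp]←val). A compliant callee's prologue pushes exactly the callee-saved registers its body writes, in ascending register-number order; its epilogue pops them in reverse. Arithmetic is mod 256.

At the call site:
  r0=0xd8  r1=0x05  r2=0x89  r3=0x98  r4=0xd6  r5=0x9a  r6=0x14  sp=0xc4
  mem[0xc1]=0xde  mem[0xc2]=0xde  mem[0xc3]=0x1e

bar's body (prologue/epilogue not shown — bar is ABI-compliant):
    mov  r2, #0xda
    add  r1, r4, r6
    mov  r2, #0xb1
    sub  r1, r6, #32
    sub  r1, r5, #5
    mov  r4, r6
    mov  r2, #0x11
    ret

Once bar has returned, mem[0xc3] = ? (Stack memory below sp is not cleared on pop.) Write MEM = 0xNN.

prologue: push r4 → mem[0xc3]=0xd6, sp=0xc3
body[0] mov  r2, #0xda → r2=0xda
body[1] add  r1, r4, r6 → r1=0xea
body[2] mov  r2, #0xb1 → r2=0xb1
body[3] sub  r1, r6, #32 → r1=0xf4
body[4] sub  r1, r5, #5 → r1=0x95
body[5] mov  r4, r6 → r4=0x14
body[6] mov  r2, #0x11 → r2=0x11
epilogue: pop r4=0xd6, sp=0xc4
prologue pushed ['r4'] at ['0xc3']

MEM = 0xd6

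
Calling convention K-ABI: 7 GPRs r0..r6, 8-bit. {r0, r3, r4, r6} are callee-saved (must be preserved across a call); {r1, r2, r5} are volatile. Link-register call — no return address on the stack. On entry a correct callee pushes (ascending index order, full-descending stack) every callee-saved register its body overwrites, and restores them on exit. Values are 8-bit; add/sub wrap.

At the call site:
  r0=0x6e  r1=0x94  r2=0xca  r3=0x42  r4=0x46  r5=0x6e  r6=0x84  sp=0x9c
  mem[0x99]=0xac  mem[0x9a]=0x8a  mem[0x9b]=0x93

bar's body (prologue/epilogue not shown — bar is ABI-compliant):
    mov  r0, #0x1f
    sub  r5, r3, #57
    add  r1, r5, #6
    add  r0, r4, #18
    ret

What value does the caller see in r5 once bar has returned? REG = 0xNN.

prologue: push r0 -> mem[0x9b]=0x6e, sp=0x9b
body[0] mov  r0, #0x1f -> r0=0x1f
body[1] sub  r5, r3, #57 -> r5=0x09
body[2] add  r1, r5, #6 -> r1=0x0f
body[3] add  r0, r4, #18 -> r0=0x58
epilogue: pop r0=0x6e, sp=0x9c
r5 is caller-saved -> body value

REG = 0x09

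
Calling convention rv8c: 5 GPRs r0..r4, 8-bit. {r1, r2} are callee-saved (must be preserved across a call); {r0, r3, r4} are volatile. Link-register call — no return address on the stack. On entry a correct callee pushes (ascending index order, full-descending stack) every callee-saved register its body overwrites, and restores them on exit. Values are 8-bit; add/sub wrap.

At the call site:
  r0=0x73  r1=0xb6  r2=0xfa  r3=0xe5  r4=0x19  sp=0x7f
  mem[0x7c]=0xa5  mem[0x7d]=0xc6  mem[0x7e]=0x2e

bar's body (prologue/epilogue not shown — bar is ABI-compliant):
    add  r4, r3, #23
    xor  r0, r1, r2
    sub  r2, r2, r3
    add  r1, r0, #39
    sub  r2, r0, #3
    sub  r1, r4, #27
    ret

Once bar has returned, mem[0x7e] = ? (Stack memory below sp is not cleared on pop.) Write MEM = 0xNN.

prologue: push r1 → mem[0x7e]=0xb6, sp=0x7e
prologue: push r2 → mem[0x7d]=0xfa, sp=0x7d
body[0] add  r4, r3, #23 → r4=0xfc
body[1] xor  r0, r1, r2 → r0=0x4c
body[2] sub  r2, r2, r3 → r2=0x15
body[3] add  r1, r0, #39 → r1=0x73
body[4] sub  r2, r0, #3 → r2=0x49
body[5] sub  r1, r4, #27 → r1=0xe1
epilogue: pop r2=0xfa, sp=0x7e
epilogue: pop r1=0xb6, sp=0x7f
prologue pushed ['r1', 'r2'] at ['0x7e', '0x7d']

MEM = 0xb6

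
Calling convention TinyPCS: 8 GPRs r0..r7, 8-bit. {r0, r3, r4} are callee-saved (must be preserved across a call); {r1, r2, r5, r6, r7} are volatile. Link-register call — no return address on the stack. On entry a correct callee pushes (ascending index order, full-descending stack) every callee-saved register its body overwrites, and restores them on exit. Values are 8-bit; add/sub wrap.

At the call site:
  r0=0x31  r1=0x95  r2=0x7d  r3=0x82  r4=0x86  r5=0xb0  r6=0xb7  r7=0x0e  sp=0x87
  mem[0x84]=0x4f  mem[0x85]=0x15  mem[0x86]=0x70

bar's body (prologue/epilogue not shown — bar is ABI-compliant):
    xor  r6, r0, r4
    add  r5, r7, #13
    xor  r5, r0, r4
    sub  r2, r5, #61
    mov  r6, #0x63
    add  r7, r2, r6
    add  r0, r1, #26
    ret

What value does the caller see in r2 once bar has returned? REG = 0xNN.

REG = 0x7a

prologue: push r0 → mem[0x86]=0x31, sp=0x86
body[0] xor  r6, r0, r4 → r6=0xb7
body[1] add  r5, r7, #13 → r5=0x1b
body[2] xor  r5, r0, r4 → r5=0xb7
body[3] sub  r2, r5, #61 → r2=0x7a
body[4] mov  r6, #0x63 → r6=0x63
body[5] add  r7, r2, r6 → r7=0xdd
body[6] add  r0, r1, #26 → r0=0xaf
epilogue: pop r0=0x31, sp=0x87
r2 is caller-saved → body value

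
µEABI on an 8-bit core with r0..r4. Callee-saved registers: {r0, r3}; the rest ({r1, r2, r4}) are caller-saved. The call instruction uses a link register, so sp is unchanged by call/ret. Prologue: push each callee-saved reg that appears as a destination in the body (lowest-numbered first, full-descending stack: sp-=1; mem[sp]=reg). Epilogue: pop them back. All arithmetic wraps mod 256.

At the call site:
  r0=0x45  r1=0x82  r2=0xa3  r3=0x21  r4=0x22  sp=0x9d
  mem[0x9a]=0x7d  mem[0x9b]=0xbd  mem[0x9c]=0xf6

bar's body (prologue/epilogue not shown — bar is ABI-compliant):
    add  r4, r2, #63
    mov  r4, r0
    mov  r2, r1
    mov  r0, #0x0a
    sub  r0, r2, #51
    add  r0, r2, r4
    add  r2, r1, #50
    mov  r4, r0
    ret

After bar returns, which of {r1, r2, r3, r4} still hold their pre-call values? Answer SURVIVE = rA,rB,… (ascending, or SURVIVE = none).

prologue: push r0 → mem[0x9c]=0x45, sp=0x9c
body[0] add  r4, r2, #63 → r4=0xe2
body[1] mov  r4, r0 → r4=0x45
body[2] mov  r2, r1 → r2=0x82
body[3] mov  r0, #0x0a → r0=0x0a
body[4] sub  r0, r2, #51 → r0=0x4f
body[5] add  r0, r2, r4 → r0=0xc7
body[6] add  r2, r1, #50 → r2=0xb4
body[7] mov  r4, r0 → r4=0xc7
epilogue: pop r0=0x45, sp=0x9d
r1: caller-saved, written=False
r2: caller-saved, written=True
r3: callee-saved, written=False
r4: caller-saved, written=True

SURVIVE = r1,r3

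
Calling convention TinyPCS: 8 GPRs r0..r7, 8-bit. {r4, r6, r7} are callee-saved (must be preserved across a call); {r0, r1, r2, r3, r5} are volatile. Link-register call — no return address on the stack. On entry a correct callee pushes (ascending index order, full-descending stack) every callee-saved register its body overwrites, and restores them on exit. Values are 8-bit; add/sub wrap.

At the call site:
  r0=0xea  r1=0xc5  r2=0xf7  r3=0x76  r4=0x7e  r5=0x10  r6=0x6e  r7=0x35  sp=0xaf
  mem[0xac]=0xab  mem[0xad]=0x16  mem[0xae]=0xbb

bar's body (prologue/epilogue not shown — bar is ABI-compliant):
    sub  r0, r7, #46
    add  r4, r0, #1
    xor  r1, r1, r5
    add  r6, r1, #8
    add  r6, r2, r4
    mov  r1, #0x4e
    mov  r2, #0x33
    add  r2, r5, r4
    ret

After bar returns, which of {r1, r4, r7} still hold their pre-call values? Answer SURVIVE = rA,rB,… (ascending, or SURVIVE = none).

prologue: push r4 → mem[0xae]=0x7e, sp=0xae
prologue: push r6 → mem[0xad]=0x6e, sp=0xad
body[0] sub  r0, r7, #46 → r0=0x07
body[1] add  r4, r0, #1 → r4=0x08
body[2] xor  r1, r1, r5 → r1=0xd5
body[3] add  r6, r1, #8 → r6=0xdd
body[4] add  r6, r2, r4 → r6=0xff
body[5] mov  r1, #0x4e → r1=0x4e
body[6] mov  r2, #0x33 → r2=0x33
body[7] add  r2, r5, r4 → r2=0x18
epilogue: pop r6=0x6e, sp=0xae
epilogue: pop r4=0x7e, sp=0xaf
r1: caller-saved, written=True
r4: callee-saved, written=True
r7: callee-saved, written=False

SURVIVE = r4,r7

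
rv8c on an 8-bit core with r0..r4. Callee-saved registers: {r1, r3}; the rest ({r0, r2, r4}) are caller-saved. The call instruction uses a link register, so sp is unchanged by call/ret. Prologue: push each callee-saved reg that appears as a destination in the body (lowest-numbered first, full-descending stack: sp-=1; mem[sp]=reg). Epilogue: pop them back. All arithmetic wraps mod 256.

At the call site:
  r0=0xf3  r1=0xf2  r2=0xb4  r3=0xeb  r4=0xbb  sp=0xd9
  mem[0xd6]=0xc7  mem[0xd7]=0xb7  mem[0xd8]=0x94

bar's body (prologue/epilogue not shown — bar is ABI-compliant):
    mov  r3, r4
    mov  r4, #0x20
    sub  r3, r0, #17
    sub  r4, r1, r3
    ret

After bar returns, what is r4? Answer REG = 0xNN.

prologue: push r3 → mem[0xd8]=0xeb, sp=0xd8
body[0] mov  r3, r4 → r3=0xbb
body[1] mov  r4, #0x20 → r4=0x20
body[2] sub  r3, r0, #17 → r3=0xe2
body[3] sub  r4, r1, r3 → r4=0x10
epilogue: pop r3=0xeb, sp=0xd9
r4 is caller-saved → body value

REG = 0x10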